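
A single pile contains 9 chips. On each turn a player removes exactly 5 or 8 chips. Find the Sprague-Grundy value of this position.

Compute g(0), g(1), … for moves {5, 8}:
k:     0  1  2  3  4  5  6  7  8  9
g(k):  0  0  0  0  0  1  1  1  1  1
So g(9) = 1.

1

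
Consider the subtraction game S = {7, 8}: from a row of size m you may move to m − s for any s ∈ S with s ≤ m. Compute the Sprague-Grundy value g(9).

1

Grundy values for subtraction set {7, 8}:
k:     0  1  2  3  4  5  6  7  8  9
g(k):  0  0  0  0  0  0  0  1  1  1
So g(9) = 1.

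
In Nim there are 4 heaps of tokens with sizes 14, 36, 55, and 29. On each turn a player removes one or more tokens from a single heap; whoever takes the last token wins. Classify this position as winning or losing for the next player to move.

Losing position

Compute the nim-sum pairwise:
14 ⊕ 36 = 42
42 ⊕ 55 = 29
29 ⊕ 29 = 0
The nim-sum is 0, so this is a P-position: the player to move is in a losing position under optimal play.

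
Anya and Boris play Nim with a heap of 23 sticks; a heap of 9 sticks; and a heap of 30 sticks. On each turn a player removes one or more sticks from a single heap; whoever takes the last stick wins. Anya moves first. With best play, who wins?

Compute the nim-sum pairwise:
23 ⊕ 9 = 30
30 ⊕ 30 = 0
The nim-sum is 0, so this is a P-position: the player to move is in a losing position under optimal play; Anya is about to move from it and so loses — Boris wins.

Boris wins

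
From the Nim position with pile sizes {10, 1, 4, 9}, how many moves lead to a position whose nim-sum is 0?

1

Bitwise XOR of the heap sizes:
  1010  (10)
  0001  (1)
  0100  (4)
  1001  (9)
  ----
  0110  (6)
The overall nim-sum is X = 6. A pile of size p has a winning move iff p XOR X < p (reduce it to p XOR X).
  10: 10 XOR 6 = 12 ≥ 10 — no move.
  1: 1 XOR 6 = 7 ≥ 1 — no move.
  4: 4 XOR 6 = 2 < 4 — winning move (to 2).
  9: 9 XOR 6 = 15 ≥ 9 — no move.
That gives 1 winning move.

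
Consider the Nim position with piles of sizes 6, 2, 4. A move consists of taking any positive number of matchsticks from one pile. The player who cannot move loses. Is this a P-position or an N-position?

Bitwise XOR of the heap sizes:
  110  (6)
  010  (2)
  100  (4)
  ---
  000  (0)
The nim-sum is 0, so this is a P-position: the player to move is in a losing position under optimal play.

P-position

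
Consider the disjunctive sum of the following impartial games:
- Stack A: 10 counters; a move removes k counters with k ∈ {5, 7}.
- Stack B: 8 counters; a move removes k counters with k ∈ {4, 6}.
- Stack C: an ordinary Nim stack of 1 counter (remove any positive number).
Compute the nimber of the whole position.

Grundy values for stack A (subtraction set {5, 7}):
g(0) = mex{} = 0
g(1) = mex{} = 0
g(2) = mex{} = 0
g(3) = mex{} = 0
g(4) = mex{} = 0
g(5) = mex{0} = 1
g(6) = mex{0} = 1
g(7) = mex{0} = 1
g(8) = mex{0} = 1
g(9) = mex{0} = 1
g(10) = mex{0,1} = 2
So g(10) = 2.
For stack B, compute g(0), g(1), … with moves {4, 6}:
g(0) = mex{} = 0
g(1) = mex{} = 0
g(2) = mex{} = 0
g(3) = mex{} = 0
g(4) = mex{0} = 1
g(5) = mex{0} = 1
g(6) = mex{0} = 1
g(7) = mex{0} = 1
g(8) = mex{0,1} = 2
So g(8) = 2.
Stack C is a plain Nim stack of size 1, so its Grundy value is 1.
The value of a disjunctive sum is the nim-sum of the parts.
Combined value = 2 XOR 2 XOR 1 = 1.

1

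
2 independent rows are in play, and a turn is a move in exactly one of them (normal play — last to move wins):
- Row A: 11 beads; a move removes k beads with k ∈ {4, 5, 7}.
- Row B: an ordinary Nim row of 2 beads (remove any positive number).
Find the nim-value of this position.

2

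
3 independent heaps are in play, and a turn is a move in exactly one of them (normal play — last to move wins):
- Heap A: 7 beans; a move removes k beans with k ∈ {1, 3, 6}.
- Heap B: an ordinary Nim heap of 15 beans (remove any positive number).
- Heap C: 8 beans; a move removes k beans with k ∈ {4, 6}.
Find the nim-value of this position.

Build the Grundy sequence for heap A with g(k) = mex{g(k−s) : s ∈ {1, 3, 6}, s ≤ k}:
k:     0  1  2  3  4  5  6  7
g(k):  0  1  0  1  0  1  2  3
So g(7) = 3.
Heap B is a plain Nim heap of size 15, so its Grundy value is 15.
Build the Grundy sequence for heap C with g(k) = mex{g(k−s) : s ∈ {4, 6}, s ≤ k}:
g(0) = mex{} = 0
g(1) = mex{} = 0
g(2) = mex{} = 0
g(3) = mex{} = 0
g(4) = mex{0} = 1
g(5) = mex{0} = 1
g(6) = mex{0} = 1
g(7) = mex{0} = 1
g(8) = mex{0,1} = 2
So g(8) = 2.
The value of a disjunctive sum is the nim-sum of the parts.
Combined value = 3 ⊕ 15 ⊕ 2 = 14.

14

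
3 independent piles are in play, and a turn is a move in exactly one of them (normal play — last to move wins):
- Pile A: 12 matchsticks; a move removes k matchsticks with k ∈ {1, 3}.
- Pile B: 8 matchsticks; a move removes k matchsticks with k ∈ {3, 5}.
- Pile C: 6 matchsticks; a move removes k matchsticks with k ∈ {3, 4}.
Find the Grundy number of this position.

2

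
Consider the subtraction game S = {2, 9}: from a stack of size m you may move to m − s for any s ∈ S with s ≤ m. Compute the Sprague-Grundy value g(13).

1

Compute g(0), g(1), … for moves {2, 9}:
k:     0  1  2  3  4  5  6  7  8  9 10 11 12 13
g(k):  0  0  1  1  0  0  1  1  0  2  1  0  0  1
So g(13) = 1.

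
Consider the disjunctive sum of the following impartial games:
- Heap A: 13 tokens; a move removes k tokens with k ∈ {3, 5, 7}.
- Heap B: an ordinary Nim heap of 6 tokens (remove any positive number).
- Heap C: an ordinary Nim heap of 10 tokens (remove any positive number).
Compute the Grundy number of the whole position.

13

Grundy values for heap A (subtraction set {3, 5, 7}):
k:     0  1  2  3  4  5  6  7  8  9 10 11 12 13
g(k):  0  0  0  1  1  1  2  2  2  3  0  0  0  1
So g(13) = 1.
Heap B is a plain Nim heap of size 6, so its Grundy value is 6.
Heap C is a plain Nim heap of size 10, so its Grundy value is 10.
By the Sprague-Grundy theorem, the Grundy value of a sum of independent games is the XOR of the component values.
Combined value = 1 ⊕ 6 ⊕ 10 = 13.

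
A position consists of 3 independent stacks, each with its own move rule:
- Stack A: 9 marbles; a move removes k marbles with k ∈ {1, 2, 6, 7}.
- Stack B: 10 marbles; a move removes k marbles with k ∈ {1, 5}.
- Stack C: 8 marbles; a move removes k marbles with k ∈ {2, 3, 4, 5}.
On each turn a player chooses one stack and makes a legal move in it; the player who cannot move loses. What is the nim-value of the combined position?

Grundy values for stack A (subtraction set {1, 2, 6, 7}):
g(0) = mex{} = 0
g(1) = mex{0} = 1
g(2) = mex{0,1} = 2
g(3) = mex{1,2} = 0
g(4) = mex{0,2} = 1
g(5) = mex{0,1} = 2
g(6) = mex{0,1,2} = 3
g(7) = mex{0,1,2,3} = 4
g(8) = mex{1,2,3,4} = 0
g(9) = mex{0,2,4} = 1
So g(9) = 1.
For stack B, compute g(0), g(1), … with moves {1, 5}:
g(0) = mex{} = 0
g(1) = mex{0} = 1
g(2) = mex{1} = 0
g(3) = mex{0} = 1
g(4) = mex{1} = 0
g(5) = mex{0} = 1
g(6) = mex{1} = 0
g(7) = mex{0} = 1
g(8) = mex{1} = 0
g(9) = mex{0} = 1
g(10) = mex{1} = 0
So g(10) = 0.
For stack C, compute g(0), g(1), … with moves {2, 3, 4, 5}:
k:     0  1  2  3  4  5  6  7  8
g(k):  0  0  1  1  2  2  3  0  0
So g(8) = 0.
By the Sprague-Grundy theorem, the Grundy value of a sum of independent games is the XOR of the component values.
Combined value = 1 XOR 0 XOR 0 = 1.

1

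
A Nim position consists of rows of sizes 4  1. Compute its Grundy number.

5

Bitwise XOR of the heap sizes:
  100  (4)
  001  (1)
  ---
  101  (5)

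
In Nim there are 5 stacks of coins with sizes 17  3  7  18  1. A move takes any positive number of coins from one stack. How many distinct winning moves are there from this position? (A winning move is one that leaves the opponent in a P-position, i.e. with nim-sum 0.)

Nim-sum: 17 ⊕ 3 ⊕ 7 ⊕ 18 ⊕ 1 = 6.
The overall nim-sum is X = 6. A stack of size p has a winning move iff p XOR X < p (reduce it to p XOR X).
  17: 17 XOR 6 = 23 ≥ 17 — no move.
  3: 3 XOR 6 = 5 ≥ 3 — no move.
  7: 7 XOR 6 = 1 < 7 — winning move (to 1).
  18: 18 XOR 6 = 20 ≥ 18 — no move.
  1: 1 XOR 6 = 7 ≥ 1 — no move.
That gives 1 winning move.

1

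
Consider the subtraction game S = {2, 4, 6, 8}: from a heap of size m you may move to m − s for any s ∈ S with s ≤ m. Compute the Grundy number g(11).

0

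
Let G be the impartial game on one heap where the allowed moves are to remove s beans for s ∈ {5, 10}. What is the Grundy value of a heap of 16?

Build the Grundy sequence with g(k) = mex{g(k−s) : s ∈ {5, 10}, s ≤ k}:
k:     0  1  2  3  4  5  6  7  8  9 10 11 12 13 14 15 16
g(k):  0  0  0  0  0  1  1  1  1  1  2  2  2  2  2  0  0
So g(16) = 0.

0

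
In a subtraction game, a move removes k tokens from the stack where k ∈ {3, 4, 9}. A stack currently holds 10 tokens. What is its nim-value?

Compute g(0), g(1), … for moves {3, 4, 9}:
g(0) = mex{} = 0
g(1) = mex{} = 0
g(2) = mex{} = 0
g(3) = mex{0} = 1
g(4) = mex{0} = 1
g(5) = mex{0} = 1
g(6) = mex{0,1} = 2
g(7) = mex{1} = 0
g(8) = mex{1} = 0
g(9) = mex{0,1,2} = 3
g(10) = mex{0,2} = 1
So g(10) = 1.

1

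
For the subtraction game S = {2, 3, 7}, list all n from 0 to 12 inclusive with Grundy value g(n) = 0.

Grundy values for subtraction set {2, 3, 7}:
g(0) = mex{} = 0
g(1) = mex{} = 0
g(2) = mex{0} = 1
g(3) = mex{0} = 1
g(4) = mex{0,1} = 2
g(5) = mex{1} = 0
g(6) = mex{1,2} = 0
g(7) = mex{0,2} = 1
g(8) = mex{0} = 1
g(9) = mex{0,1} = 2
g(10) = mex{1} = 0
g(11) = mex{1,2} = 0
g(12) = mex{0,2} = 1
The P-positions (g = 0) in 0..12 are 0, 1, 5, 6, 10, 11.

0, 1, 5, 6, 10, 11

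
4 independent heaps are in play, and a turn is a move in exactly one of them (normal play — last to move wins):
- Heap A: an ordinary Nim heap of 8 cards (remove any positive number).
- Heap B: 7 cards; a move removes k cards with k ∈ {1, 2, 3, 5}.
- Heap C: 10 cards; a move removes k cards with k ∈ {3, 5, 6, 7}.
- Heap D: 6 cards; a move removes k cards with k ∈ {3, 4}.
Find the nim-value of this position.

9

Heap A is a plain Nim heap of size 8, so its Grundy value is 8.
Build the Grundy sequence for heap B with g(k) = mex{g(k−s) : s ∈ {1, 2, 3, 5}, s ≤ k}:
k:     0  1  2  3  4  5  6  7
g(k):  0  1  2  3  0  1  2  3
So g(7) = 3.
For heap C, compute g(0), g(1), … with moves {3, 5, 6, 7}:
k:     0  1  2  3  4  5  6  7  8  9 10
g(k):  0  0  0  1  1  1  2  2  2  3  0
So g(10) = 0.
Grundy values for heap D (subtraction set {3, 4}):
k:     0  1  2  3  4  5  6
g(k):  0  0  0  1  1  1  2
So g(6) = 2.
By the Sprague-Grundy theorem, the Grundy value of a sum of independent games is the XOR of the component values.
Combined value = 8 XOR 3 XOR 0 XOR 2 = 9.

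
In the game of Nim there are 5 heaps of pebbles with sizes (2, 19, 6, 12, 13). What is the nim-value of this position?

Compute the nim-sum pairwise:
2 ^ 19 = 17
17 ^ 6 = 23
23 ^ 12 = 27
27 ^ 13 = 22

22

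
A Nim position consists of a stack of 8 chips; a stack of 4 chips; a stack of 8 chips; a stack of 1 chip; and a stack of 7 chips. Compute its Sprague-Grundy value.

2

Nim-sum: 8 ⊕ 4 ⊕ 8 ⊕ 1 ⊕ 7 = 2.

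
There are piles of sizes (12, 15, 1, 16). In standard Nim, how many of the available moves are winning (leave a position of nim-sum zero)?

1

Write each in binary and XOR column by column:
  01100  (12)
  01111  (15)
  00001  (1)
  10000  (16)
  -----
  10010  (18)
The overall nim-sum is X = 18. A pile of size p has a winning move iff p XOR X < p (reduce it to p XOR X).
  12: 12 XOR 18 = 30 ≥ 12 — no move.
  15: 15 XOR 18 = 29 ≥ 15 — no move.
  1: 1 XOR 18 = 19 ≥ 1 — no move.
  16: 16 XOR 18 = 2 < 16 — winning move (to 2).
That gives 1 winning move.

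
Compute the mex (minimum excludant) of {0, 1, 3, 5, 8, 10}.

The values 0, 1 are all present; 2 is the first non-negative integer missing from the set.

2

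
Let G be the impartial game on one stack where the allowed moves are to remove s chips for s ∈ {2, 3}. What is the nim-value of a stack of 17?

1

Build the Grundy sequence with g(k) = mex{g(k−s) : s ∈ {2, 3}, s ≤ k}:
k:     0  1  2  3  4  5  6  7  8  9 10 11 12 13 14 15 16 17
g(k):  0  0  1  1  2  0  0  1  1  2  0  0  1  1  2  0  0  1
So g(17) = 1.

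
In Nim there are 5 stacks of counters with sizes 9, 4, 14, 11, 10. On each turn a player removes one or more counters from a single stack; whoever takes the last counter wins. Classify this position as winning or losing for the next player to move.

Bitwise XOR of the heap sizes:
  1001  (9)
  0100  (4)
  1110  (14)
  1011  (11)
  1010  (10)
  ----
  0010  (2)
The nim-sum is 2 ≠ 0, so this is an N-position: the player to move can win.

Winning position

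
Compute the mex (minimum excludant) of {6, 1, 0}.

The values 0, 1 are all present; 2 is the first non-negative integer missing from the set.

2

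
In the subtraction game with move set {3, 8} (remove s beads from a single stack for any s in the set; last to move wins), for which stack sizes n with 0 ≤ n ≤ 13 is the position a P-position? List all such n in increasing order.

Build the Grundy sequence with g(k) = mex{g(k−s) : s ∈ {3, 8}, s ≤ k}:
g(0) = mex{} = 0
g(1) = mex{} = 0
g(2) = mex{} = 0
g(3) = mex{0} = 1
g(4) = mex{0} = 1
g(5) = mex{0} = 1
g(6) = mex{1} = 0
g(7) = mex{1} = 0
g(8) = mex{0,1} = 2
g(9) = mex{0} = 1
g(10) = mex{0} = 1
g(11) = mex{1,2} = 0
g(12) = mex{1} = 0
g(13) = mex{1} = 0
The P-positions (g = 0) in 0..13 are 0, 1, 2, 6, 7, 11, 12, 13.

0, 1, 2, 6, 7, 11, 12, 13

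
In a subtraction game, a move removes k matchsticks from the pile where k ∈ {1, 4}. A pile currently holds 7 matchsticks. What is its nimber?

0

Compute g(0), g(1), … for moves {1, 4}:
g(0) = mex{} = 0
g(1) = mex{0} = 1
g(2) = mex{1} = 0
g(3) = mex{0} = 1
g(4) = mex{0,1} = 2
g(5) = mex{1,2} = 0
g(6) = mex{0} = 1
g(7) = mex{1} = 0
So g(7) = 0.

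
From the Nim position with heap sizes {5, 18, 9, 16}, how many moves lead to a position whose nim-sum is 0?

1

Compute the nim-sum pairwise:
5 ⊕ 18 = 23
23 ⊕ 9 = 30
30 ⊕ 16 = 14
The overall nim-sum is X = 14. A heap of size p has a winning move iff p XOR X < p (reduce it to p XOR X).
  5: 5 XOR 14 = 11 ≥ 5 — no move.
  18: 18 XOR 14 = 28 ≥ 18 — no move.
  9: 9 XOR 14 = 7 < 9 — winning move (to 7).
  16: 16 XOR 14 = 30 ≥ 16 — no move.
That gives 1 winning move.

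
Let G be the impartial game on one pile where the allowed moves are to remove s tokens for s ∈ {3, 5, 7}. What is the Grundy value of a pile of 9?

3

Compute g(0), g(1), … for moves {3, 5, 7}:
k:     0  1  2  3  4  5  6  7  8  9
g(k):  0  0  0  1  1  1  2  2  2  3
So g(9) = 3.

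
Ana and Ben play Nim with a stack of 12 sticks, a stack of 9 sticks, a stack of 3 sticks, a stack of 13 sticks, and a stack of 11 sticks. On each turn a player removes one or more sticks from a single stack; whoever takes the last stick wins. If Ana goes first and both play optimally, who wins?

Compute the nim-sum pairwise:
12 ⊕ 9 = 5
5 ⊕ 3 = 6
6 ⊕ 13 = 11
11 ⊕ 11 = 0
The nim-sum is 0, so this is a P-position: the player to move is in a losing position under optimal play; Ana is about to move from it and so loses — Ben wins.

Ben wins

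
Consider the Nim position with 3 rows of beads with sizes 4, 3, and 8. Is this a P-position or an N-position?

N-position

Nim-sum: 4 XOR 3 XOR 8 = 15.
The nim-sum is 15 ≠ 0, so this is an N-position: the player to move can win.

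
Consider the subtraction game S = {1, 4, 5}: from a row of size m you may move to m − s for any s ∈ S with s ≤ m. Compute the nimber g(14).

Grundy values for subtraction set {1, 4, 5}:
k:     0  1  2  3  4  5  6  7  8  9 10 11 12 13 14
g(k):  0  1  0  1  2  3  2  3  0  1  0  1  2  3  2
So g(14) = 2.

2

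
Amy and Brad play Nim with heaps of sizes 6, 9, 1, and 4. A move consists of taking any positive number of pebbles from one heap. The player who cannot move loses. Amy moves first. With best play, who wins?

Amy wins

Compute the nim-sum pairwise:
6 ⊕ 9 = 15
15 ⊕ 1 = 14
14 ⊕ 4 = 10
The nim-sum is 10 ≠ 0, so this is an N-position: the player to move can win; Amy has a winning move.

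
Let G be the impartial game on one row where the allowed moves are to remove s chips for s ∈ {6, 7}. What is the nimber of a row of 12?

Grundy values for subtraction set {6, 7}:
k:     0  1  2  3  4  5  6  7  8  9 10 11 12
g(k):  0  0  0  0  0  0  1  1  1  1  1  1  2
So g(12) = 2.

2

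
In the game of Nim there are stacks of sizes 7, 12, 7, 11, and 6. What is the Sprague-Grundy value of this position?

Compute the nim-sum pairwise:
7 ⊕ 12 = 11
11 ⊕ 7 = 12
12 ⊕ 11 = 7
7 ⊕ 6 = 1

1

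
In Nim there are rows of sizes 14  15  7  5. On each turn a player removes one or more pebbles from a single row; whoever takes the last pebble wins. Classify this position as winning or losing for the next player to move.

Nim-sum: 14 ⊕ 15 ⊕ 7 ⊕ 5 = 3.
The nim-sum is 3 ≠ 0, so this is an N-position: the player to move can win.

Winning position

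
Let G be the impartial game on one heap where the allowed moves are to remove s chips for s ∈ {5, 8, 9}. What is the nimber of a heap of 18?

0

Grundy values for subtraction set {5, 8, 9}:
k:     0  1  2  3  4  5  6  7  8  9 10 11 12 13 14 15 16 17 18
g(k):  0  0  0  0  0  1  1  1  1  1  2  2  2  2  0  0  0  0  0
So g(18) = 0.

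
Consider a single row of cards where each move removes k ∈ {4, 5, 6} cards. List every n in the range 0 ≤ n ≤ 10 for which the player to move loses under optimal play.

Grundy values for subtraction set {4, 5, 6}:
k:     0  1  2  3  4  5  6  7  8  9 10
g(k):  0  0  0  0  1  1  1  1  2  2  0
The P-positions (g = 0) in 0..10 are 0, 1, 2, 3, 10.

0, 1, 2, 3, 10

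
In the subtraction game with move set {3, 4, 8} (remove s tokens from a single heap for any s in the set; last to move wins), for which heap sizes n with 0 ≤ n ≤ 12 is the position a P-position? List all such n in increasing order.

Grundy values for subtraction set {3, 4, 8}:
g(0) = mex{} = 0
g(1) = mex{} = 0
g(2) = mex{} = 0
g(3) = mex{0} = 1
g(4) = mex{0} = 1
g(5) = mex{0} = 1
g(6) = mex{0,1} = 2
g(7) = mex{1} = 0
g(8) = mex{0,1} = 2
g(9) = mex{0,1,2} = 3
g(10) = mex{0,2} = 1
g(11) = mex{0,1,2} = 3
g(12) = mex{1,2,3} = 0
The P-positions (g = 0) in 0..12 are 0, 1, 2, 7, 12.

0, 1, 2, 7, 12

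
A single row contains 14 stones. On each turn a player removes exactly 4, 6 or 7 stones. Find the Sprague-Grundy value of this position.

Grundy values for subtraction set {4, 6, 7}:
g(0) = mex{} = 0
g(1) = mex{} = 0
g(2) = mex{} = 0
g(3) = mex{} = 0
g(4) = mex{0} = 1
g(5) = mex{0} = 1
g(6) = mex{0} = 1
g(7) = mex{0} = 1
g(8) = mex{0,1} = 2
g(9) = mex{0,1} = 2
g(10) = mex{0,1} = 2
g(11) = mex{1} = 0
g(12) = mex{1,2} = 0
g(13) = mex{1,2} = 0
g(14) = mex{1,2} = 0
So g(14) = 0.

0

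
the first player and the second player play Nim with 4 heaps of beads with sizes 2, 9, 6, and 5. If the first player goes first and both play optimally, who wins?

Compute the nim-sum pairwise:
2 XOR 9 = 11
11 XOR 6 = 13
13 XOR 5 = 8
The nim-sum is 8 ≠ 0, so this is an N-position: the player to move can win; the first player has a winning move.

the first player wins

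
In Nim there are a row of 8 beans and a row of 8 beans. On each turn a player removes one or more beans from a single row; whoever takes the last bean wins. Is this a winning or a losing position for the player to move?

Nim-sum: 8 XOR 8 = 0.
The nim-sum is 0, so this is a P-position: the player to move is in a losing position under optimal play.

Losing position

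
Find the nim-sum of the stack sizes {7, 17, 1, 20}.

3

Compute the nim-sum pairwise:
7 ⊕ 17 = 22
22 ⊕ 1 = 23
23 ⊕ 20 = 3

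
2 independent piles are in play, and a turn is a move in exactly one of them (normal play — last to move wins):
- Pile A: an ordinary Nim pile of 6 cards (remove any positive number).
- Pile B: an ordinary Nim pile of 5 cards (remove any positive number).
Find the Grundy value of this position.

3

Pile A is a plain Nim pile of size 6, so its Grundy value is 6.
Pile B is a plain Nim pile of size 5, so its Grundy value is 5.
The value of a disjunctive sum is the nim-sum of the parts.
Combined value = 6 XOR 5 = 3.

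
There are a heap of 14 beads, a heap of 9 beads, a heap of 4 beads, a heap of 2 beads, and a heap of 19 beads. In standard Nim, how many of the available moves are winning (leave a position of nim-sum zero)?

Nim-sum: 14 ^ 9 ^ 4 ^ 2 ^ 19 = 18.
The overall nim-sum is X = 18. A heap of size p has a winning move iff p XOR X < p (reduce it to p XOR X).
  14: 14 XOR 18 = 28 ≥ 14 — no move.
  9: 9 XOR 18 = 27 ≥ 9 — no move.
  4: 4 XOR 18 = 22 ≥ 4 — no move.
  2: 2 XOR 18 = 16 ≥ 2 — no move.
  19: 19 XOR 18 = 1 < 19 — winning move (to 1).
That gives 1 winning move.

1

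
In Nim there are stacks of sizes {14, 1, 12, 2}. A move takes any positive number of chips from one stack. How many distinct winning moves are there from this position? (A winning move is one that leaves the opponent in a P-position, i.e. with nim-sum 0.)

1

Nim-sum: 14 ⊕ 1 ⊕ 12 ⊕ 2 = 1.
The overall nim-sum is X = 1. A stack of size p has a winning move iff p XOR X < p (reduce it to p XOR X).
  14: 14 XOR 1 = 15 ≥ 14 — no move.
  1: 1 XOR 1 = 0 < 1 — winning move (to 0).
  12: 12 XOR 1 = 13 ≥ 12 — no move.
  2: 2 XOR 1 = 3 ≥ 2 — no move.
That gives 1 winning move.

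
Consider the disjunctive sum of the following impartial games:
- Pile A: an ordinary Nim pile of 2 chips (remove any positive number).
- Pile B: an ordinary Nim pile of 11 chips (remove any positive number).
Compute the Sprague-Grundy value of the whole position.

Pile A is a plain Nim pile of size 2, so its Grundy value is 2.
Pile B is a plain Nim pile of size 11, so its Grundy value is 11.
The value of a disjunctive sum is the nim-sum of the parts.
Combined value = 2 XOR 11 = 9.

9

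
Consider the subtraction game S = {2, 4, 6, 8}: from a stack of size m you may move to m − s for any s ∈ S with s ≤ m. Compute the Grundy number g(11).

Compute g(0), g(1), … for moves {2, 4, 6, 8}:
g(0) = mex{} = 0
g(1) = mex{} = 0
g(2) = mex{0} = 1
g(3) = mex{0} = 1
g(4) = mex{0,1} = 2
g(5) = mex{0,1} = 2
g(6) = mex{0,1,2} = 3
g(7) = mex{0,1,2} = 3
g(8) = mex{0,1,2,3} = 4
g(9) = mex{0,1,2,3} = 4
g(10) = mex{1,2,3,4} = 0
g(11) = mex{1,2,3,4} = 0
So g(11) = 0.

0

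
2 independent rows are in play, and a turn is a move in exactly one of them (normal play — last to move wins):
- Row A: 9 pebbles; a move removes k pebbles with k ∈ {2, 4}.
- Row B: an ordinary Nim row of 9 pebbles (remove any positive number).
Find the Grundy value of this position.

For row A, compute g(0), g(1), … with moves {2, 4}:
k:     0  1  2  3  4  5  6  7  8  9
g(k):  0  0  1  1  2  2  0  0  1  1
So g(9) = 1.
Row B is a plain Nim row of size 9, so its Grundy value is 9.
The value of a disjunctive sum is the nim-sum of the parts.
Combined value = 1 XOR 9 = 8.

8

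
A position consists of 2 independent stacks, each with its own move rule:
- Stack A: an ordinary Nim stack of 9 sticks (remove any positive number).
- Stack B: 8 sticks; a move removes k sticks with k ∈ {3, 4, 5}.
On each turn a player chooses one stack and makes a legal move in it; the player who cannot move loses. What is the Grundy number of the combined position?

Stack A is a plain Nim stack of size 9, so its Grundy value is 9.
Build the Grundy sequence for stack B with g(k) = mex{g(k−s) : s ∈ {3, 4, 5}, s ≤ k}:
g(0) = mex{} = 0
g(1) = mex{} = 0
g(2) = mex{} = 0
g(3) = mex{0} = 1
g(4) = mex{0} = 1
g(5) = mex{0} = 1
g(6) = mex{0,1} = 2
g(7) = mex{0,1} = 2
g(8) = mex{1} = 0
So g(8) = 0.
The value of a disjunctive sum is the nim-sum of the parts.
Combined value = 9 XOR 0 = 9.

9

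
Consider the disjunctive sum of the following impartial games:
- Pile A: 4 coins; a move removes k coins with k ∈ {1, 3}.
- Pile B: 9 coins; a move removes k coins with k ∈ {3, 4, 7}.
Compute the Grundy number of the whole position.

For pile A, compute g(0), g(1), … with moves {1, 3}:
g(0) = mex{} = 0
g(1) = mex{0} = 1
g(2) = mex{1} = 0
g(3) = mex{0} = 1
g(4) = mex{1} = 0
So g(4) = 0.
For pile B, compute g(0), g(1), … with moves {3, 4, 7}:
k:     0  1  2  3  4  5  6  7  8  9
g(k):  0  0  0  1  1  1  2  2  2  3
So g(9) = 3.
By the Sprague-Grundy theorem, the Grundy value of a sum of independent games is the XOR of the component values.
Combined value = 0 XOR 3 = 3.

3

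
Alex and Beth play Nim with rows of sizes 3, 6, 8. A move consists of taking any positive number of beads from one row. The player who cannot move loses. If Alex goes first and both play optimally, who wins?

In binary:
  0011  (3)
  0110  (6)
  1000  (8)
  ----
  1101  (13)
The nim-sum is 13 ≠ 0, so this is an N-position: the player to move can win; Alex has a winning move.

Alex wins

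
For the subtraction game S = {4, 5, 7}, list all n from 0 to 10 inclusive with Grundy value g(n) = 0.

0, 1, 2, 3

Compute g(0), g(1), … for moves {4, 5, 7}:
g(0) = mex{} = 0
g(1) = mex{} = 0
g(2) = mex{} = 0
g(3) = mex{} = 0
g(4) = mex{0} = 1
g(5) = mex{0} = 1
g(6) = mex{0} = 1
g(7) = mex{0} = 1
g(8) = mex{0,1} = 2
g(9) = mex{0,1} = 2
g(10) = mex{0,1} = 2
The P-positions (g = 0) in 0..10 are 0, 1, 2, 3.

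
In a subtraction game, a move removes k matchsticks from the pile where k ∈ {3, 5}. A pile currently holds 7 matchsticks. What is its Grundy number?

2

Build the Grundy sequence with g(k) = mex{g(k−s) : s ∈ {3, 5}, s ≤ k}:
g(0) = mex{} = 0
g(1) = mex{} = 0
g(2) = mex{} = 0
g(3) = mex{0} = 1
g(4) = mex{0} = 1
g(5) = mex{0} = 1
g(6) = mex{0,1} = 2
g(7) = mex{0,1} = 2
So g(7) = 2.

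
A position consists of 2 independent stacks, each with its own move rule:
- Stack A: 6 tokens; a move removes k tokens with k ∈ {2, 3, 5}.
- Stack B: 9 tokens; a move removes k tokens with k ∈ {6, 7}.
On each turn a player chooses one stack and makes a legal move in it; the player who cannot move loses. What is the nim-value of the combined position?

Build the Grundy sequence for stack A with g(k) = mex{g(k−s) : s ∈ {2, 3, 5}, s ≤ k}:
k:     0  1  2  3  4  5  6
g(k):  0  0  1  1  2  2  3
So g(6) = 3.
Grundy values for stack B (subtraction set {6, 7}):
k:     0  1  2  3  4  5  6  7  8  9
g(k):  0  0  0  0  0  0  1  1  1  1
So g(9) = 1.
By the Sprague-Grundy theorem, the Grundy value of a sum of independent games is the XOR of the component values.
Combined value = 3 ⊕ 1 = 2.

2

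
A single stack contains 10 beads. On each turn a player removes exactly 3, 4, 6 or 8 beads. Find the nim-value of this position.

3

Compute g(0), g(1), … for moves {3, 4, 6, 8}:
k:     0  1  2  3  4  5  6  7  8  9 10
g(k):  0  0  0  1  1  1  2  2  2  3  3
So g(10) = 3.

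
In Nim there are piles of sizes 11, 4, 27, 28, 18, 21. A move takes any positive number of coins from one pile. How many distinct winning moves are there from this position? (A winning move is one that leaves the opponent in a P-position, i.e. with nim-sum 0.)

3

Nim-sum: 11 ^ 4 ^ 27 ^ 28 ^ 18 ^ 21 = 15.
The overall nim-sum is X = 15. A pile of size p has a winning move iff p XOR X < p (reduce it to p XOR X).
  11: 11 XOR 15 = 4 < 11 — winning move (to 4).
  4: 4 XOR 15 = 11 ≥ 4 — no move.
  27: 27 XOR 15 = 20 < 27 — winning move (to 20).
  28: 28 XOR 15 = 19 < 28 — winning move (to 19).
  18: 18 XOR 15 = 29 ≥ 18 — no move.
  21: 21 XOR 15 = 26 ≥ 21 — no move.
That gives 3 winning moves.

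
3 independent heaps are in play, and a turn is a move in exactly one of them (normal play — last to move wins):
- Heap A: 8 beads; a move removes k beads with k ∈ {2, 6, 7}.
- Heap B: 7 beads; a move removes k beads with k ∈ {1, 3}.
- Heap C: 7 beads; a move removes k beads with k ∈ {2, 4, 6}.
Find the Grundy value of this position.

Grundy values for heap A (subtraction set {2, 6, 7}):
k:     0  1  2  3  4  5  6  7  8
g(k):  0  0  1  1  0  0  1  1  2
So g(8) = 2.
Grundy values for heap B (subtraction set {1, 3}):
k:     0  1  2  3  4  5  6  7
g(k):  0  1  0  1  0  1  0  1
So g(7) = 1.
Build the Grundy sequence for heap C with g(k) = mex{g(k−s) : s ∈ {2, 4, 6}, s ≤ k}:
k:     0  1  2  3  4  5  6  7
g(k):  0  0  1  1  2  2  3  3
So g(7) = 3.
By the Sprague-Grundy theorem, the Grundy value of a sum of independent games is the XOR of the component values.
Combined value = 2 XOR 1 XOR 3 = 0.

0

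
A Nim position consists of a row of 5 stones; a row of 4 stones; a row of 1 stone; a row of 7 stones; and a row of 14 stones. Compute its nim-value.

9

Compute the nim-sum pairwise:
5 ⊕ 4 = 1
1 ⊕ 1 = 0
0 ⊕ 7 = 7
7 ⊕ 14 = 9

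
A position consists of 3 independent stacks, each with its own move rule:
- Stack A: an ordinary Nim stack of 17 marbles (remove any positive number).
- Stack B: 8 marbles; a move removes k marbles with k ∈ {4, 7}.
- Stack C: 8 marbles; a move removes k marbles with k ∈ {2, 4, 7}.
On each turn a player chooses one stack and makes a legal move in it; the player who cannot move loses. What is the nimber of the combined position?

Stack A is a plain Nim stack of size 17, so its Grundy value is 17.
Grundy values for stack B (subtraction set {4, 7}):
k:     0  1  2  3  4  5  6  7  8
g(k):  0  0  0  0  1  1  1  1  2
So g(8) = 2.
Build the Grundy sequence for stack C with g(k) = mex{g(k−s) : s ∈ {2, 4, 7}, s ≤ k}:
k:     0  1  2  3  4  5  6  7  8
g(k):  0  0  1  1  2  2  0  3  1
So g(8) = 1.
The value of a disjunctive sum is the nim-sum of the parts.
Combined value = 17 ⊕ 2 ⊕ 1 = 18.

18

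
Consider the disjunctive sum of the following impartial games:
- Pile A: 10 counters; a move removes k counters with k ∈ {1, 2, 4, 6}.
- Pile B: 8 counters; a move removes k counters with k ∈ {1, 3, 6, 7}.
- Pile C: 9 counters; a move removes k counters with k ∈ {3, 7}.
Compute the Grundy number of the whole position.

Build the Grundy sequence for pile A with g(k) = mex{g(k−s) : s ∈ {1, 2, 4, 6}, s ≤ k}:
k:     0  1  2  3  4  5  6  7  8  9 10
g(k):  0  1  2  0  1  2  3  4  0  1  2
So g(10) = 2.
Grundy values for pile B (subtraction set {1, 3, 6, 7}):
k:     0  1  2  3  4  5  6  7  8
g(k):  0  1  0  1  0  1  2  3  2
So g(8) = 2.
Build the Grundy sequence for pile C with g(k) = mex{g(k−s) : s ∈ {3, 7}, s ≤ k}:
g(0) = mex{} = 0
g(1) = mex{} = 0
g(2) = mex{} = 0
g(3) = mex{0} = 1
g(4) = mex{0} = 1
g(5) = mex{0} = 1
g(6) = mex{1} = 0
g(7) = mex{0,1} = 2
g(8) = mex{0,1} = 2
g(9) = mex{0} = 1
So g(9) = 1.
The value of a disjunctive sum is the nim-sum of the parts.
Combined value = 2 XOR 2 XOR 1 = 1.

1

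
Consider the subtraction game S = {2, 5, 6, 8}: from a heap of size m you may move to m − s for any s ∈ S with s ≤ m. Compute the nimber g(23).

Compute g(0), g(1), … for moves {2, 5, 6, 8}:
k:     0  1  2  3  4  5  6  7  8  9 10 11 12 13 14 15 16 17 18 19 20 21 22 23
g(k):  0  0  1  1  0  2  1  3  2  2  3  0  2  1  0  0  1  1  0  2  1  3  2  2
So g(23) = 2.

2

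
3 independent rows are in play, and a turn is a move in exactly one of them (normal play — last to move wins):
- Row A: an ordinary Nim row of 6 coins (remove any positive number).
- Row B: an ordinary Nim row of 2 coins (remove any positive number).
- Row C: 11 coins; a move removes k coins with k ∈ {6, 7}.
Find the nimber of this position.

5

Row A is a plain Nim row of size 6, so its Grundy value is 6.
Row B is a plain Nim row of size 2, so its Grundy value is 2.
Build the Grundy sequence for row C with g(k) = mex{g(k−s) : s ∈ {6, 7}, s ≤ k}:
g(0) = mex{} = 0
g(1) = mex{} = 0
g(2) = mex{} = 0
g(3) = mex{} = 0
g(4) = mex{} = 0
g(5) = mex{} = 0
g(6) = mex{0} = 1
g(7) = mex{0} = 1
g(8) = mex{0} = 1
g(9) = mex{0} = 1
g(10) = mex{0} = 1
g(11) = mex{0} = 1
So g(11) = 1.
The value of a disjunctive sum is the nim-sum of the parts.
Combined value = 6 ⊕ 2 ⊕ 1 = 5.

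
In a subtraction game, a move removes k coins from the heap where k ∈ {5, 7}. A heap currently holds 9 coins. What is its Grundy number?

1

Grundy values for subtraction set {5, 7}:
g(0) = mex{} = 0
g(1) = mex{} = 0
g(2) = mex{} = 0
g(3) = mex{} = 0
g(4) = mex{} = 0
g(5) = mex{0} = 1
g(6) = mex{0} = 1
g(7) = mex{0} = 1
g(8) = mex{0} = 1
g(9) = mex{0} = 1
So g(9) = 1.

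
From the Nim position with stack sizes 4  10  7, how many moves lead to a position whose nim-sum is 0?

1

Nim-sum: 4 ^ 10 ^ 7 = 9.
The overall nim-sum is X = 9. A stack of size p has a winning move iff p XOR X < p (reduce it to p XOR X).
  4: 4 XOR 9 = 13 ≥ 4 — no move.
  10: 10 XOR 9 = 3 < 10 — winning move (to 3).
  7: 7 XOR 9 = 14 ≥ 7 — no move.
That gives 1 winning move.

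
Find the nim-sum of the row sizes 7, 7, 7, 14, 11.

2

Nim-sum: 7 ^ 7 ^ 7 ^ 14 ^ 11 = 2.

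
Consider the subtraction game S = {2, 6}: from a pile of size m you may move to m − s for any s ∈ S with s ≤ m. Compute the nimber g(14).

1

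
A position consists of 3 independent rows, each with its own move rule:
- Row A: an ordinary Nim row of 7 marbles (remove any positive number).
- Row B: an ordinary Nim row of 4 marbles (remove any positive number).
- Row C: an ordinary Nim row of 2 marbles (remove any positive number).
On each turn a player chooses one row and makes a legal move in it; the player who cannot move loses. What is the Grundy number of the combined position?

1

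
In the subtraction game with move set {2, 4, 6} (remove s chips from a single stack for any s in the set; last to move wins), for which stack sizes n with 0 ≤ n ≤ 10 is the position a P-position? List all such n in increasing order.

Build the Grundy sequence with g(k) = mex{g(k−s) : s ∈ {2, 4, 6}, s ≤ k}:
g(0) = mex{} = 0
g(1) = mex{} = 0
g(2) = mex{0} = 1
g(3) = mex{0} = 1
g(4) = mex{0,1} = 2
g(5) = mex{0,1} = 2
g(6) = mex{0,1,2} = 3
g(7) = mex{0,1,2} = 3
g(8) = mex{1,2,3} = 0
g(9) = mex{1,2,3} = 0
g(10) = mex{0,2,3} = 1
The P-positions (g = 0) in 0..10 are 0, 1, 8, 9.

0, 1, 8, 9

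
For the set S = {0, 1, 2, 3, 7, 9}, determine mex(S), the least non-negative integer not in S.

4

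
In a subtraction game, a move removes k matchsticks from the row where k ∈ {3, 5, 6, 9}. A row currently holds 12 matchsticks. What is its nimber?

0

Compute g(0), g(1), … for moves {3, 5, 6, 9}:
g(0) = mex{} = 0
g(1) = mex{} = 0
g(2) = mex{} = 0
g(3) = mex{0} = 1
g(4) = mex{0} = 1
g(5) = mex{0} = 1
g(6) = mex{0,1} = 2
g(7) = mex{0,1} = 2
g(8) = mex{0,1} = 2
g(9) = mex{0,1,2} = 3
g(10) = mex{0,1,2} = 3
g(11) = mex{0,1,2} = 3
g(12) = mex{1,2,3} = 0
So g(12) = 0.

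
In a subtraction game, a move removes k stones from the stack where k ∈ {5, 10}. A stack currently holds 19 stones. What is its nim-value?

Compute g(0), g(1), … for moves {5, 10}:
k:     0  1  2  3  4  5  6  7  8  9 10 11 12 13 14 15 16 17 18 19
g(k):  0  0  0  0  0  1  1  1  1  1  2  2  2  2  2  0  0  0  0  0
So g(19) = 0.

0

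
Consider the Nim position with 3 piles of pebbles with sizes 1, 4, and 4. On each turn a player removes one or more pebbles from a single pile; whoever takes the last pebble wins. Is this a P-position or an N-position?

N-position

Nim-sum: 1 ^ 4 ^ 4 = 1.
The nim-sum is 1 ≠ 0, so this is an N-position: the player to move can win.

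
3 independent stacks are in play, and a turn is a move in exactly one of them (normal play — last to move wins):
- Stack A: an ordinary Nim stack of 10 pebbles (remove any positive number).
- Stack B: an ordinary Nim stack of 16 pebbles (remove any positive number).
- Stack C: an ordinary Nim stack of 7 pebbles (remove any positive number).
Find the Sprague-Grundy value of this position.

29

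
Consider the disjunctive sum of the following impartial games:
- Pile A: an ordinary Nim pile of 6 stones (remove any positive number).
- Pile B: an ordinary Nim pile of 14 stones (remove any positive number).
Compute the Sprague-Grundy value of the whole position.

Pile A is a plain Nim pile of size 6, so its Grundy value is 6.
Pile B is a plain Nim pile of size 14, so its Grundy value is 14.
By the Sprague-Grundy theorem, the Grundy value of a sum of independent games is the XOR of the component values.
Combined value = 6 ⊕ 14 = 8.

8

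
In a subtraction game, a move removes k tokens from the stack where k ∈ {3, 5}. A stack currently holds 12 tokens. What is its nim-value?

Grundy values for subtraction set {3, 5}:
k:     0  1  2  3  4  5  6  7  8  9 10 11 12
g(k):  0  0  0  1  1  1  2  2  0  0  0  1  1
So g(12) = 1.

1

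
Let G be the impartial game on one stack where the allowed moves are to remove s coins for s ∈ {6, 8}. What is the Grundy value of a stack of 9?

Compute g(0), g(1), … for moves {6, 8}:
k:     0  1  2  3  4  5  6  7  8  9
g(k):  0  0  0  0  0  0  1  1  1  1
So g(9) = 1.

1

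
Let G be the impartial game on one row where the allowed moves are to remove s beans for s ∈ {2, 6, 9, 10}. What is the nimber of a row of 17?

2

Build the Grundy sequence with g(k) = mex{g(k−s) : s ∈ {2, 6, 9, 10}, s ≤ k}:
k:     0  1  2  3  4  5  6  7  8  9 10 11 12 13 14 15 16 17
g(k):  0  0  1  1  0  0  1  1  0  2  1  3  0  2  1  3  0  2
So g(17) = 2.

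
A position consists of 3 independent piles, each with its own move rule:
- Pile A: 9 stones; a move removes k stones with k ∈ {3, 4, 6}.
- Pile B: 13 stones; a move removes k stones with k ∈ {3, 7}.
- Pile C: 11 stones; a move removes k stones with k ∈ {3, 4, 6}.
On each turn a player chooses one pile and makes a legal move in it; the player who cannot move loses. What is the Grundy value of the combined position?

1

Build the Grundy sequence for pile A with g(k) = mex{g(k−s) : s ∈ {3, 4, 6}, s ≤ k}:
g(0) = mex{} = 0
g(1) = mex{} = 0
g(2) = mex{} = 0
g(3) = mex{0} = 1
g(4) = mex{0} = 1
g(5) = mex{0} = 1
g(6) = mex{0,1} = 2
g(7) = mex{0,1} = 2
g(8) = mex{0,1} = 2
g(9) = mex{1,2} = 0
So g(9) = 0.
For pile B, compute g(0), g(1), … with moves {3, 7}:
g(0) = mex{} = 0
g(1) = mex{} = 0
g(2) = mex{} = 0
g(3) = mex{0} = 1
g(4) = mex{0} = 1
g(5) = mex{0} = 1
g(6) = mex{1} = 0
g(7) = mex{0,1} = 2
g(8) = mex{0,1} = 2
g(9) = mex{0} = 1
g(10) = mex{1,2} = 0
g(11) = mex{1,2} = 0
g(12) = mex{1} = 0
g(13) = mex{0} = 1
So g(13) = 1.
Grundy values for pile C (subtraction set {3, 4, 6}):
g(0) = mex{} = 0
g(1) = mex{} = 0
g(2) = mex{} = 0
g(3) = mex{0} = 1
g(4) = mex{0} = 1
g(5) = mex{0} = 1
g(6) = mex{0,1} = 2
g(7) = mex{0,1} = 2
g(8) = mex{0,1} = 2
g(9) = mex{1,2} = 0
g(10) = mex{1,2} = 0
g(11) = mex{1,2} = 0
So g(11) = 0.
The value of a disjunctive sum is the nim-sum of the parts.
Combined value = 0 XOR 1 XOR 0 = 1.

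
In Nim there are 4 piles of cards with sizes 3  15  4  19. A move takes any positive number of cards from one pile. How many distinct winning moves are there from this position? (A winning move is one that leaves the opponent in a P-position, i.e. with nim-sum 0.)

In binary:
  00011  (3)
  01111  (15)
  00100  (4)
  10011  (19)
  -----
  11011  (27)
The overall nim-sum is X = 27. A pile of size p has a winning move iff p XOR X < p (reduce it to p XOR X).
  3: 3 XOR 27 = 24 ≥ 3 — no move.
  15: 15 XOR 27 = 20 ≥ 15 — no move.
  4: 4 XOR 27 = 31 ≥ 4 — no move.
  19: 19 XOR 27 = 8 < 19 — winning move (to 8).
That gives 1 winning move.

1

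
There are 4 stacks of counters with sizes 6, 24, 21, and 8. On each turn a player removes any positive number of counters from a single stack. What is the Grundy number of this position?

Bitwise XOR of the heap sizes:
  00110  (6)
  11000  (24)
  10101  (21)
  01000  (8)
  -----
  00011  (3)

3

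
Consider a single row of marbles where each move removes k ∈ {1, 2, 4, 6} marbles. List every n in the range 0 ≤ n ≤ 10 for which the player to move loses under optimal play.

Compute g(0), g(1), … for moves {1, 2, 4, 6}:
k:     0  1  2  3  4  5  6  7  8  9 10
g(k):  0  1  2  0  1  2  3  4  0  1  2
The P-positions (g = 0) in 0..10 are 0, 3, 8.

0, 3, 8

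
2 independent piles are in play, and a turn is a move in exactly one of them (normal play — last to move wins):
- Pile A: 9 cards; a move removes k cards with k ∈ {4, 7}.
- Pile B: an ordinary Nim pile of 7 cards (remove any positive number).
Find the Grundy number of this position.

5

Grundy values for pile A (subtraction set {4, 7}):
k:     0  1  2  3  4  5  6  7  8  9
g(k):  0  0  0  0  1  1  1  1  2  2
So g(9) = 2.
Pile B is a plain Nim pile of size 7, so its Grundy value is 7.
By the Sprague-Grundy theorem, the Grundy value of a sum of independent games is the XOR of the component values.
Combined value = 2 XOR 7 = 5.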